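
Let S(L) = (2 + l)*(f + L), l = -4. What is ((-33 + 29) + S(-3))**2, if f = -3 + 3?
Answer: 4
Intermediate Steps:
f = 0
S(L) = -2*L (S(L) = (2 - 4)*(0 + L) = -2*L)
((-33 + 29) + S(-3))**2 = ((-33 + 29) - 2*(-3))**2 = (-4 + 6)**2 = 2**2 = 4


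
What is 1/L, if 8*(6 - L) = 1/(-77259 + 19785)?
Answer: 459792/2758753 ≈ 0.16667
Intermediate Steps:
L = 2758753/459792 (L = 6 - 1/(8*(-77259 + 19785)) = 6 - ⅛/(-57474) = 6 - ⅛*(-1/57474) = 6 + 1/459792 = 2758753/459792 ≈ 6.0000)
1/L = 1/(2758753/459792) = 459792/2758753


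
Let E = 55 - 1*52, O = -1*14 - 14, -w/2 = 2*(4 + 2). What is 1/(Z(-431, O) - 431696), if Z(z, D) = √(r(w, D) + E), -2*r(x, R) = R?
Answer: -431696/186361436399 - √17/186361436399 ≈ -2.3165e-6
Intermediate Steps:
w = -24 (w = -4*(4 + 2) = -4*6 = -2*12 = -24)
O = -28 (O = -14 - 14 = -28)
r(x, R) = -R/2
E = 3 (E = 55 - 52 = 3)
Z(z, D) = √(3 - D/2) (Z(z, D) = √(-D/2 + 3) = √(3 - D/2))
1/(Z(-431, O) - 431696) = 1/(√(12 - 2*(-28))/2 - 431696) = 1/(√(12 + 56)/2 - 431696) = 1/(√68/2 - 431696) = 1/((2*√17)/2 - 431696) = 1/(√17 - 431696) = 1/(-431696 + √17)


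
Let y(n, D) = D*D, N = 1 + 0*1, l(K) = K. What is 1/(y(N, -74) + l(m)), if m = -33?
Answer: 1/5443 ≈ 0.00018372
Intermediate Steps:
N = 1 (N = 1 + 0 = 1)
y(n, D) = D²
1/(y(N, -74) + l(m)) = 1/((-74)² - 33) = 1/(5476 - 33) = 1/5443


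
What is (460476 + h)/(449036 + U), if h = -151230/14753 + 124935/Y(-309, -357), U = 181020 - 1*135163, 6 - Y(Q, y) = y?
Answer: 822597783643/883439927909 ≈ 0.93113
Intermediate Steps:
Y(Q, y) = 6 - y
U = 45857 (U = 181020 - 135163 = 45857)
h = 596089855/1785113 (h = -151230/14753 + 124935/(6 - 1*(-357)) = -151230*1/14753 + 124935/(6 + 357) = -151230/14753 + 124935/363 = -151230/14753 + 124935*(1/363) = -151230/14753 + 41645/121 = 596089855/1785113 ≈ 333.92)
(460476 + h)/(449036 + U) = (460476 + 596089855/1785113)/(449036 + 45857) = (822597783643/1785113)/494893 = (822597783643/1785113)*(1/494893) = 822597783643/883439927909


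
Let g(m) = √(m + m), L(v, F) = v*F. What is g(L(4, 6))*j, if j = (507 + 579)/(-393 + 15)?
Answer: -724*√3/63 ≈ -19.905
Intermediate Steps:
L(v, F) = F*v
g(m) = √2*√m (g(m) = √(2*m) = √2*√m)
j = -181/63 (j = 1086/(-378) = 1086*(-1/378) = -181/63 ≈ -2.8730)
g(L(4, 6))*j = (√2*√(6*4))*(-181/63) = (√2*√24)*(-181/63) = (√2*(2*√6))*(-181/63) = (4*√3)*(-181/63) = -724*√3/63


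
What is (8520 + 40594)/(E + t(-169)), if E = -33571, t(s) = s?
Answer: -24557/16870 ≈ -1.4557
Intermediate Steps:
(8520 + 40594)/(E + t(-169)) = (8520 + 40594)/(-33571 - 169) = 49114/(-33740) = 49114*(-1/33740) = -24557/16870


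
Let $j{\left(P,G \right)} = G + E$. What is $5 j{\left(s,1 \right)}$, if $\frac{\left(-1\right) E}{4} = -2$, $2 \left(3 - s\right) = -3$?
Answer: $45$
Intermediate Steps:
$s = \frac{9}{2}$ ($s = 3 - - \frac{3}{2} = 3 + \frac{3}{2} = \frac{9}{2} \approx 4.5$)
$E = 8$ ($E = \left(-4\right) \left(-2\right) = 8$)
$j{\left(P,G \right)} = 8 + G$ ($j{\left(P,G \right)} = G + 8 = 8 + G$)
$5 j{\left(s,1 \right)} = 5 \left(8 + 1\right) = 5 \cdot 9 = 45$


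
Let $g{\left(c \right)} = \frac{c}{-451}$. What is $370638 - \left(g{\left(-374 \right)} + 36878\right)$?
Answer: $\frac{13684126}{41} \approx 3.3376 \cdot 10^{5}$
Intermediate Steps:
$g{\left(c \right)} = - \frac{c}{451}$ ($g{\left(c \right)} = c \left(- \frac{1}{451}\right) = - \frac{c}{451}$)
$370638 - \left(g{\left(-374 \right)} + 36878\right) = 370638 - \left(\left(- \frac{1}{451}\right) \left(-374\right) + 36878\right) = 370638 - \left(\frac{34}{41} + 36878\right) = 370638 - \frac{1512032}{41} = \frac{13684126}{41}$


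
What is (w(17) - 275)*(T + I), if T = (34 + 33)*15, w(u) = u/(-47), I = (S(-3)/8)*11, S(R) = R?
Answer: -51813297/188 ≈ -2.7560e+5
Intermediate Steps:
I = -33/8 (I = -3/8*11 = -33/8 ≈ -4.1250)
w(u) = -u/47 (w(u) = u*(-1/47) = -u/47)
T = 1005 (T = 67*15 = 1005)
(w(17) - 275)*(T + I) = (-1/47*17 - 275)*(1005 - 33/8) = (-17/47 - 275)*(8007/8) = -12942/47*8007/8 = -51813297/188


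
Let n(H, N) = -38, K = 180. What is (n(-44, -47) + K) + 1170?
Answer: 1312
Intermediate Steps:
(n(-44, -47) + K) + 1170 = (-38 + 180) + 1170 = 142 + 1170 = 1312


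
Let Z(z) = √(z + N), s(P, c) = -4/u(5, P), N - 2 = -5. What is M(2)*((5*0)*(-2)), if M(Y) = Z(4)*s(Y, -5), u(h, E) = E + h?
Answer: 0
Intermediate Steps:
N = -3 (N = 2 - 5 = -3)
s(P, c) = -4/(5 + P) (s(P, c) = -4/(P + 5) = -4/(5 + P))
Z(z) = √(-3 + z) (Z(z) = √(z - 3) = √(-3 + z))
M(Y) = -4/(5 + Y) (M(Y) = √(-3 + 4)*(-4/(5 + Y)) = √1*(-4/(5 + Y)) = 1*(-4/(5 + Y)) = -4/(5 + Y))
M(2)*((5*0)*(-2)) = (-4/(5 + 2))*((5*0)*(-2)) = (-4/7)*(0*(-2)) = -4*⅐*0 = -4/7*0 = 0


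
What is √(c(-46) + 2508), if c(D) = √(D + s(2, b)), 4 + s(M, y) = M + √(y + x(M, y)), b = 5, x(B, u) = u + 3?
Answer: √(2508 + I*√(48 - √13)) ≈ 50.08 + 0.06652*I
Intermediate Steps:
x(B, u) = 3 + u
s(M, y) = -4 + M + √(3 + 2*y) (s(M, y) = -4 + (M + √(y + (3 + y))) = -4 + (M + √(3 + 2*y)) = -4 + M + √(3 + 2*y))
c(D) = √(-2 + D + √13) (c(D) = √(D + (-4 + 2 + √(3 + 2*5))) = √(D + (-4 + 2 + √(3 + 10))) = √(D + (-4 + 2 + √13)) = √(D + (-2 + √13)) = √(-2 + D + √13))
√(c(-46) + 2508) = √(√(-2 - 46 + √13) + 2508) = √(√(-48 + √13) + 2508) = √(2508 + √(-48 + √13))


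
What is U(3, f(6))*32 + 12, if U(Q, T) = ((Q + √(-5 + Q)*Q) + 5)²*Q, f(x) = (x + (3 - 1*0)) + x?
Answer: 4428 + 4608*I*√2 ≈ 4428.0 + 6516.7*I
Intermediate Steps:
f(x) = 3 + 2*x (f(x) = (x + (3 + 0)) + x = (x + 3) + x = (3 + x) + x = 3 + 2*x)
U(Q, T) = Q*(5 + Q + Q*√(-5 + Q))² (U(Q, T) = ((Q + Q*√(-5 + Q)) + 5)²*Q = (5 + Q + Q*√(-5 + Q))²*Q = Q*(5 + Q + Q*√(-5 + Q))²)
U(3, f(6))*32 + 12 = (3*(5 + 3 + 3*√(-5 + 3))²)*32 + 12 = (3*(5 + 3 + 3*√(-2))²)*32 + 12 = (3*(5 + 3 + 3*(I*√2))²)*32 + 12 = (3*(5 + 3 + 3*I*√2)²)*32 + 12 = (3*(8 + 3*I*√2)²)*32 + 12 = 96*(8 + 3*I*√2)² + 12 = 12 + 96*(8 + 3*I*√2)²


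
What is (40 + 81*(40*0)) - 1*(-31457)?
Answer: 31497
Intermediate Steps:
(40 + 81*(40*0)) - 1*(-31457) = (40 + 81*0) + 31457 = (40 + 0) + 31457 = 40 + 31457 = 31497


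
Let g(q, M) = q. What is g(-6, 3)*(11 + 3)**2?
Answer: -1176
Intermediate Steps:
g(-6, 3)*(11 + 3)**2 = -6*(11 + 3)**2 = -6*14**2 = -6*196 = -1176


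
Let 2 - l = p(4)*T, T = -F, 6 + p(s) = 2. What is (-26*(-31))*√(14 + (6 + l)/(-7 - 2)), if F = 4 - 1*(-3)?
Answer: 806*√146/3 ≈ 3246.3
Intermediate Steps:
F = 7 (F = 4 + 3 = 7)
p(s) = -4 (p(s) = -6 + 2 = -4)
T = -7 (T = -1*7 = -7)
l = -26 (l = 2 - (-4)*(-7) = 2 - 1*28 = 2 - 28 = -26)
(-26*(-31))*√(14 + (6 + l)/(-7 - 2)) = (-26*(-31))*√(14 + (6 - 26)/(-7 - 2)) = 806*√(14 - 20/(-9)) = 806*√(14 - 20*(-⅑)) = 806*√(14 + 20/9) = 806*√(146/9) = 806*(√146/3) = 806*√146/3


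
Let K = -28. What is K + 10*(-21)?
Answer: -238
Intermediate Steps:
K + 10*(-21) = -28 + 10*(-21) = -28 - 210 = -238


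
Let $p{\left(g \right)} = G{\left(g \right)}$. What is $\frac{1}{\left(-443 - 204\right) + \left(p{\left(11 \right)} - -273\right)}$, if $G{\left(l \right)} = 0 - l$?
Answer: $- \frac{1}{385} \approx -0.0025974$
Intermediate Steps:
$G{\left(l \right)} = - l$
$p{\left(g \right)} = - g$
$\frac{1}{\left(-443 - 204\right) + \left(p{\left(11 \right)} - -273\right)} = \frac{1}{\left(-443 - 204\right) - -262} = \frac{1}{\left(-443 - 204\right) + \left(-11 + 273\right)} = \frac{1}{-647 + 262} = \frac{1}{-385} = - \frac{1}{385}$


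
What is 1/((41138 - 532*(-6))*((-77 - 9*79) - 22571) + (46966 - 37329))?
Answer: -1/1035494833 ≈ -9.6572e-10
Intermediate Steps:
1/((41138 - 532*(-6))*((-77 - 9*79) - 22571) + (46966 - 37329)) = 1/((41138 + 3192)*((-77 - 711) - 22571) + 9637) = 1/(44330*(-788 - 22571) + 9637) = 1/(44330*(-23359) + 9637) = 1/(-1035504470 + 9637) = 1/(-1035494833) = -1/1035494833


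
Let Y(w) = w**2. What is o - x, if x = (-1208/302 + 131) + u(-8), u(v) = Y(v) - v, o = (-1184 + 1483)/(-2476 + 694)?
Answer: -354917/1782 ≈ -199.17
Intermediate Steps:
o = -299/1782 (o = 299/(-1782) = 299*(-1/1782) = -299/1782 ≈ -0.16779)
u(v) = v**2 - v
x = 199 (x = (-1208/302 + 131) - 8*(-1 - 8) = (-1208*1/302 + 131) - 8*(-9) = (-4 + 131) + 72 = 127 + 72 = 199)
o - x = -299/1782 - 1*199 = -299/1782 - 199 = -354917/1782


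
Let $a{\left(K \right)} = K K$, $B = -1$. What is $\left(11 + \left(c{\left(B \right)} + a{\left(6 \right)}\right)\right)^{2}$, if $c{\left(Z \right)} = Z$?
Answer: $2116$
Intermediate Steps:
$a{\left(K \right)} = K^{2}$
$\left(11 + \left(c{\left(B \right)} + a{\left(6 \right)}\right)\right)^{2} = \left(11 - \left(1 - 6^{2}\right)\right)^{2} = \left(11 + \left(-1 + 36\right)\right)^{2} = \left(11 + 35\right)^{2} = 46^{2} = 2116$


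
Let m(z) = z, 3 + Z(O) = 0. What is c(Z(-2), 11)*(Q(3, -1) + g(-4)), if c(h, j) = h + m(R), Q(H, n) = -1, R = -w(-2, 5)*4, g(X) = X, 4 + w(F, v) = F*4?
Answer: -225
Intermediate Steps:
Z(O) = -3 (Z(O) = -3 + 0 = -3)
w(F, v) = -4 + 4*F (w(F, v) = -4 + F*4 = -4 + 4*F)
R = 48 (R = -(-4 + 4*(-2))*4 = -(-4 - 8)*4 = -1*(-12)*4 = 12*4 = 48)
c(h, j) = 48 + h (c(h, j) = h + 48 = 48 + h)
c(Z(-2), 11)*(Q(3, -1) + g(-4)) = (48 - 3)*(-1 - 4) = 45*(-5) = -225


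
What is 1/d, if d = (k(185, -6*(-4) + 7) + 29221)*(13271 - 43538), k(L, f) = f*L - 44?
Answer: -1/1056681504 ≈ -9.4636e-10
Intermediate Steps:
k(L, f) = -44 + L*f (k(L, f) = L*f - 44 = -44 + L*f)
d = -1056681504 (d = ((-44 + 185*(-6*(-4) + 7)) + 29221)*(13271 - 43538) = ((-44 + 185*(24 + 7)) + 29221)*(-30267) = ((-44 + 185*31) + 29221)*(-30267) = ((-44 + 5735) + 29221)*(-30267) = (5691 + 29221)*(-30267) = 34912*(-30267) = -1056681504)
1/d = 1/(-1056681504) = -1/1056681504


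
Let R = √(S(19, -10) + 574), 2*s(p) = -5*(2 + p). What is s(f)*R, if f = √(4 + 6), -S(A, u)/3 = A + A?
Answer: 5*√115*(-2 - √10) ≈ -276.80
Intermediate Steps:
S(A, u) = -6*A (S(A, u) = -3*(A + A) = -6*A)
f = √10 ≈ 3.1623
s(p) = -5 - 5*p/2 (s(p) = (-5*(2 + p))/2 = (-10 - 5*p)/2 = -5 - 5*p/2)
R = 2*√115 (R = √(-6*19 + 574) = √(-114 + 574) = √460 = 2*√115 ≈ 21.448)
s(f)*R = (-5 - 5*√10/2)*(2*√115) = 2*√115*(-5 - 5*√10/2)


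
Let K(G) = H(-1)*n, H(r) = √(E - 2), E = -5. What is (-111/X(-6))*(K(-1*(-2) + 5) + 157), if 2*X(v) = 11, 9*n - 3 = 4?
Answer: -34854/11 - 518*I*√7/33 ≈ -3168.5 - 41.53*I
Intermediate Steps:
n = 7/9 (n = ⅓ + (⅑)*4 = ⅓ + 4/9 = 7/9 ≈ 0.77778)
X(v) = 11/2 (X(v) = (½)*11 = 11/2)
H(r) = I*√7 (H(r) = √(-5 - 2) = √(-7) = I*√7)
K(G) = 7*I*√7/9 (K(G) = (I*√7)*(7/9) = 7*I*√7/9)
(-111/X(-6))*(K(-1*(-2) + 5) + 157) = (-111/11/2)*(7*I*√7/9 + 157) = (-111*2/11)*(157 + 7*I*√7/9) = -222*(157 + 7*I*√7/9)/11 = -34854/11 - 518*I*√7/33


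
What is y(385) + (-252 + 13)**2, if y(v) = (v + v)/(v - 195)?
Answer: 1085376/19 ≈ 57125.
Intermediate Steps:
y(v) = 2*v/(-195 + v) (y(v) = (2*v)/(-195 + v) = 2*v/(-195 + v))
y(385) + (-252 + 13)**2 = 2*385/(-195 + 385) + (-252 + 13)**2 = 2*385/190 + (-239)**2 = 2*385*(1/190) + 57121 = 77/19 + 57121 = 1085376/19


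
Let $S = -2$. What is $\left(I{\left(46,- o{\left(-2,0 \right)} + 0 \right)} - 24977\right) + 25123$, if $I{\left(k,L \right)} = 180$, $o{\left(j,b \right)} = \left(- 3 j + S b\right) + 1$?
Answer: $326$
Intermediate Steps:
$o{\left(j,b \right)} = 1 - 3 j - 2 b$ ($o{\left(j,b \right)} = \left(- 3 j - 2 b\right) + 1 = 1 - 3 j - 2 b$)
$\left(I{\left(46,- o{\left(-2,0 \right)} + 0 \right)} - 24977\right) + 25123 = \left(180 - 24977\right) + 25123 = -24797 + 25123 = 326$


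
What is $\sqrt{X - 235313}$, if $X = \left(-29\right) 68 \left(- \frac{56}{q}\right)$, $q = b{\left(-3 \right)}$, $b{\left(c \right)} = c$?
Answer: $\frac{i \sqrt{2449113}}{3} \approx 521.65 i$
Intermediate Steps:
$q = -3$
$X = - \frac{110432}{3}$ ($X = \left(-29\right) 68 \left(- \frac{56}{-3}\right) = - 1972 \left(\left(-56\right) \left(- \frac{1}{3}\right)\right) = \left(-1972\right) \frac{56}{3} = - \frac{110432}{3} \approx -36811.0$)
$\sqrt{X - 235313} = \sqrt{- \frac{110432}{3} - 235313} = \sqrt{- \frac{816371}{3}} = \frac{i \sqrt{2449113}}{3}$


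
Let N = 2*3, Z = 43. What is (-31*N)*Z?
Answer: -7998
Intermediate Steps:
N = 6
(-31*N)*Z = -31*6*43 = -186*43 = -7998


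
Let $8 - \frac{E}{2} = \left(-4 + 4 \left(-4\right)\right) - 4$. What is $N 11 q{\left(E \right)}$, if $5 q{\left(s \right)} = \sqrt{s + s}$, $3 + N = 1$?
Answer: $- \frac{176 \sqrt{2}}{5} \approx -49.78$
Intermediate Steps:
$N = -2$ ($N = -3 + 1 = -2$)
$E = 64$ ($E = 16 - 2 \left(\left(-4 + 4 \left(-4\right)\right) - 4\right) = 16 - 2 \left(\left(-4 - 16\right) - 4\right) = 16 - 2 \left(-20 - 4\right) = 16 - -48 = 16 + 48 = 64$)
$q{\left(s \right)} = \frac{\sqrt{2} \sqrt{s}}{5}$ ($q{\left(s \right)} = \frac{\sqrt{s + s}}{5} = \frac{\sqrt{2 s}}{5} = \frac{\sqrt{2} \sqrt{s}}{5}$)
$N 11 q{\left(E \right)} = \left(-2\right) 11 \frac{\sqrt{2} \sqrt{64}}{5} = - 22 \cdot \frac{1}{5} \sqrt{2} \cdot 8 = - 22 \frac{8 \sqrt{2}}{5} = - \frac{176 \sqrt{2}}{5}$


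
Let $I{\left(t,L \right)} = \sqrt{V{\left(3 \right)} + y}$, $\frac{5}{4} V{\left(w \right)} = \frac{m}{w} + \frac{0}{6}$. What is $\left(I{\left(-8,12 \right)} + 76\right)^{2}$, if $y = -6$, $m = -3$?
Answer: $\frac{\left(380 + i \sqrt{170}\right)^{2}}{25} \approx 5769.2 + 396.37 i$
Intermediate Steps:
$V{\left(w \right)} = - \frac{12}{5 w}$ ($V{\left(w \right)} = \frac{4 \left(- \frac{3}{w} + \frac{0}{6}\right)}{5} = \frac{4 \left(- \frac{3}{w} + 0 \cdot \frac{1}{6}\right)}{5} = \frac{4 \left(- \frac{3}{w} + 0\right)}{5} = \frac{4 \left(- \frac{3}{w}\right)}{5} = - \frac{12}{5 w}$)
$I{\left(t,L \right)} = \frac{i \sqrt{170}}{5}$ ($I{\left(t,L \right)} = \sqrt{- \frac{12}{5 \cdot 3} - 6} = \sqrt{\left(- \frac{12}{5}\right) \frac{1}{3} - 6} = \sqrt{- \frac{4}{5} - 6} = \sqrt{- \frac{34}{5}} = \frac{i \sqrt{170}}{5}$)
$\left(I{\left(-8,12 \right)} + 76\right)^{2} = \left(\frac{i \sqrt{170}}{5} + 76\right)^{2} = \left(76 + \frac{i \sqrt{170}}{5}\right)^{2}$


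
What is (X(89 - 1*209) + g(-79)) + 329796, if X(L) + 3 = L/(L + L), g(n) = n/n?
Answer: 659589/2 ≈ 3.2979e+5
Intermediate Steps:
g(n) = 1
X(L) = -5/2 (X(L) = -3 + L/(L + L) = -3 + L/((2*L)) = -3 + (1/(2*L))*L = -3 + 1/2 = -5/2)
(X(89 - 1*209) + g(-79)) + 329796 = (-5/2 + 1) + 329796 = -3/2 + 329796 = 659589/2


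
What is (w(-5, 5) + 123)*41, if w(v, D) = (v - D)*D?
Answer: 2993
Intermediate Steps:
w(v, D) = D*(v - D)
(w(-5, 5) + 123)*41 = (5*(-5 - 1*5) + 123)*41 = (5*(-5 - 5) + 123)*41 = (5*(-10) + 123)*41 = (-50 + 123)*41 = 73*41 = 2993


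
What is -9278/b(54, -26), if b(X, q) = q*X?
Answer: 4639/702 ≈ 6.6083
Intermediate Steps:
b(X, q) = X*q
-9278/b(54, -26) = -9278/(54*(-26)) = -9278/(-1404) = -9278*(-1/1404) = 4639/702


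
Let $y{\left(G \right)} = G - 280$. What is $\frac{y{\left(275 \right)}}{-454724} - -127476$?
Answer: $\frac{57966396629}{454724} \approx 1.2748 \cdot 10^{5}$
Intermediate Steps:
$y{\left(G \right)} = -280 + G$ ($y{\left(G \right)} = G - 280 = -280 + G$)
$\frac{y{\left(275 \right)}}{-454724} - -127476 = \frac{-280 + 275}{-454724} - -127476 = \left(-5\right) \left(- \frac{1}{454724}\right) + 127476 = \frac{5}{454724} + 127476 = \frac{57966396629}{454724}$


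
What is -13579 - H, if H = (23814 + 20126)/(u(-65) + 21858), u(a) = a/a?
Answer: -296867301/21859 ≈ -13581.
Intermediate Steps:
u(a) = 1
H = 43940/21859 (H = (23814 + 20126)/(1 + 21858) = 43940/21859 ≈ 2.0102)
-13579 - H = -13579 - 1*43940/21859 = -13579 - 43940/21859 = -296867301/21859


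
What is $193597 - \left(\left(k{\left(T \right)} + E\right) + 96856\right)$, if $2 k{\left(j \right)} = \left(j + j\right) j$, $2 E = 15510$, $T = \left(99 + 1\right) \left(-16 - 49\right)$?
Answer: $-42161014$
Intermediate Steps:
$T = -6500$ ($T = 100 \left(-65\right) = -6500$)
$E = 7755$ ($E = \frac{1}{2} \cdot 15510 = 7755$)
$k{\left(j \right)} = j^{2}$ ($k{\left(j \right)} = \frac{\left(j + j\right) j}{2} = \frac{2 j j}{2} = \frac{2 j^{2}}{2} = j^{2}$)
$193597 - \left(\left(k{\left(T \right)} + E\right) + 96856\right) = 193597 - \left(\left(\left(-6500\right)^{2} + 7755\right) + 96856\right) = 193597 - \left(\left(42250000 + 7755\right) + 96856\right) = 193597 - \left(42257755 + 96856\right) = 193597 - 42354611 = -42161014$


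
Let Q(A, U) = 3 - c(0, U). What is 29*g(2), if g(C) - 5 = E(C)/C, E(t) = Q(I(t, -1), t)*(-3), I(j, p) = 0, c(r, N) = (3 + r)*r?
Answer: 29/2 ≈ 14.500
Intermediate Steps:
c(r, N) = r*(3 + r)
Q(A, U) = 3 (Q(A, U) = 3 - 0*(3 + 0) = 3 - 0*3 = 3 - 1*0 = 3 + 0 = 3)
E(t) = -9 (E(t) = 3*(-3) = -9)
g(C) = 5 - 9/C
29*g(2) = 29*(5 - 9/2) = 29*(½) = 29/2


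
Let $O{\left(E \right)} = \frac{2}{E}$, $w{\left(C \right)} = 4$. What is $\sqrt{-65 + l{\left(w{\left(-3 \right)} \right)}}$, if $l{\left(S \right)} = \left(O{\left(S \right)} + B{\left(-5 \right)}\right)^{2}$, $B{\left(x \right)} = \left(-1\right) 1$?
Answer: $\frac{i \sqrt{259}}{2} \approx 8.0467 i$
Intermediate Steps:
$B{\left(x \right)} = -1$
$l{\left(S \right)} = \left(-1 + \frac{2}{S}\right)^{2}$ ($l{\left(S \right)} = \left(\frac{2}{S} - 1\right)^{2} = \left(-1 + \frac{2}{S}\right)^{2}$)
$\sqrt{-65 + l{\left(w{\left(-3 \right)} \right)}} = \sqrt{-65 + \frac{\left(-2 + 4\right)^{2}}{16}} = \sqrt{-65 + \frac{2^{2}}{16}} = \sqrt{-65 + \frac{1}{16} \cdot 4} = \sqrt{-65 + \frac{1}{4}} = \sqrt{- \frac{259}{4}} = \frac{i \sqrt{259}}{2}$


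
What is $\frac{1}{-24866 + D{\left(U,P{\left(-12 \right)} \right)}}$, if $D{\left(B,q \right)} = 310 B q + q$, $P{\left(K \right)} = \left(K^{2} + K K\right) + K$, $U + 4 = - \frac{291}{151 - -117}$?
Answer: $- \frac{67}{30802100} \approx -2.1752 \cdot 10^{-6}$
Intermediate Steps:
$U = - \frac{1363}{268}$ ($U = -4 - \frac{291}{151 - -117} = -4 - \frac{291}{151 + 117} = -4 - \frac{291}{268} = - \frac{1363}{268} \approx -5.0858$)
$P{\left(K \right)} = K + 2 K^{2}$ ($P{\left(K \right)} = \left(K^{2} + K^{2}\right) + K = 2 K^{2} + K = K + 2 K^{2}$)
$D{\left(B,q \right)} = q + 310 B q$ ($D{\left(B,q \right)} = 310 B q + q = q + 310 B q$)
$\frac{1}{-24866 + D{\left(U,P{\left(-12 \right)} \right)}} = \frac{1}{-24866 + - 12 \left(1 + 2 \left(-12\right)\right) \left(1 + 310 \left(- \frac{1363}{268}\right)\right)} = \frac{1}{-24866 + - 12 \left(1 - 24\right) \left(1 - \frac{211265}{134}\right)} = \frac{1}{-24866 + \left(-12\right) \left(-23\right) \left(- \frac{211131}{134}\right)} = \frac{1}{-24866 + 276 \left(- \frac{211131}{134}\right)} = \frac{1}{-24866 - \frac{29136078}{67}} = \frac{1}{- \frac{30802100}{67}} = - \frac{67}{30802100}$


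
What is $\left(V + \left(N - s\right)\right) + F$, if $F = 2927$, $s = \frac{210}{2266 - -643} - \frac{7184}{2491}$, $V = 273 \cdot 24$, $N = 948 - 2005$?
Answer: $\frac{61048873764}{7246319} \approx 8424.8$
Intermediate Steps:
$N = -1057$
$V = 6552$
$s = - \frac{20375146}{7246319}$ ($s = \frac{210}{2266 + 643} - \frac{7184}{2491} = \frac{210}{2909} - \frac{7184}{2491} = - \frac{20375146}{7246319} \approx -2.8118$)
$\left(V + \left(N - s\right)\right) + F = \left(6552 - \frac{7638984037}{7246319}\right) + 2927 = \frac{39838898051}{7246319} + 2927 = \frac{61048873764}{7246319}$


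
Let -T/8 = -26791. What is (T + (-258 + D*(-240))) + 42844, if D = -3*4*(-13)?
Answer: 219474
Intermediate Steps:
T = 214328 (T = -8*(-26791) = 214328)
D = 156 (D = -12*(-13) = 156)
(T + (-258 + D*(-240))) + 42844 = (214328 + (-258 + 156*(-240))) + 42844 = (214328 + (-258 - 37440)) + 42844 = (214328 - 37698) + 42844 = 176630 + 42844 = 219474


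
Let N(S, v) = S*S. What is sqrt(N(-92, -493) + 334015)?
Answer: sqrt(342479) ≈ 585.22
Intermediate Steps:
N(S, v) = S**2
sqrt(N(-92, -493) + 334015) = sqrt((-92)**2 + 334015) = sqrt(8464 + 334015) = sqrt(342479)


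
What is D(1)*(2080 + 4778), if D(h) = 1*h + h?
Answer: 13716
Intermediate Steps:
D(h) = 2*h (D(h) = h + h = 2*h)
D(1)*(2080 + 4778) = (2*1)*(2080 + 4778) = 2*6858 = 13716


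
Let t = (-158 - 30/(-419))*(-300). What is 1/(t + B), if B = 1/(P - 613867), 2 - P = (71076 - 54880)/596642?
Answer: 76730979251697/3635400256946574301 ≈ 2.1107e-5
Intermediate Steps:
P = 588544/298321 (P = 2 - (71076 - 54880)/596642 = 2 - 16196/596642 = 2 - 1*8098/298321 = 2 - 8098/298321 = 588544/298321 ≈ 1.9729)
B = -298321/183128828763 (B = 1/(588544/298321 - 613867) = 1/(-183128828763/298321) = -298321/183128828763 ≈ -1.6290e-6)
t = 19851600/419 (t = (-158 - 30*(-1/419))*(-300) = (-158 + 30/419)*(-300) = -66172/419*(-300) = 19851600/419 ≈ 47379.)
1/(t + B) = 1/(19851600/419 - 298321/183128828763) = 1/(3635400256946574301/76730979251697) = 76730979251697/3635400256946574301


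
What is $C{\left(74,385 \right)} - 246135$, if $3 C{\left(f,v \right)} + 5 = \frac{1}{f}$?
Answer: $- \frac{18214113}{74} \approx -2.4614 \cdot 10^{5}$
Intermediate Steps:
$C{\left(f,v \right)} = - \frac{5}{3} + \frac{1}{3 f}$
$C{\left(74,385 \right)} - 246135 = \frac{1 - 370}{3 \cdot 74} - 246135 = \frac{1}{3} \cdot \frac{1}{74} \left(1 - 370\right) - 246135 = \frac{1}{3} \cdot \frac{1}{74} \left(-369\right) - 246135 = - \frac{123}{74} - 246135 = - \frac{18214113}{74}$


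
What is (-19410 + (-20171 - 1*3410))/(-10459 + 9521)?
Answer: 42991/938 ≈ 45.833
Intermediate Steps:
(-19410 + (-20171 - 1*3410))/(-10459 + 9521) = (-19410 + (-20171 - 3410))/(-938) = (-19410 - 23581)*(-1/938) = -42991*(-1/938) = 42991/938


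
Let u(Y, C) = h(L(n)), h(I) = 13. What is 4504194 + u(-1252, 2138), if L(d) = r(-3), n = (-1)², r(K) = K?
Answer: 4504207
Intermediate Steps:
n = 1
L(d) = -3
u(Y, C) = 13
4504194 + u(-1252, 2138) = 4504194 + 13 = 4504207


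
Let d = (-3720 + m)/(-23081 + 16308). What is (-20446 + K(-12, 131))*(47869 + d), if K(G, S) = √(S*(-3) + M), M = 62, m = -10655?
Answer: -6629229315952/6773 + 324231112*I*√331/6773 ≈ -9.7877e+8 + 8.7094e+5*I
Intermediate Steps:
K(G, S) = √(62 - 3*S) (K(G, S) = √(S*(-3) + 62) = √(-3*S + 62) = √(62 - 3*S))
d = 14375/6773 (d = (-3720 - 10655)/(-23081 + 16308) = -14375/(-6773) = -14375*(-1/6773) = 14375/6773 ≈ 2.1224)
(-20446 + K(-12, 131))*(47869 + d) = (-20446 + √(62 - 3*131))*(47869 + 14375/6773) = (-20446 + √(62 - 393))*(324231112/6773) = (-20446 + √(-331))*(324231112/6773) = (-20446 + I*√331)*(324231112/6773) = -6629229315952/6773 + 324231112*I*√331/6773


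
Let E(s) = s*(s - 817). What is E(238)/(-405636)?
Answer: 3281/9658 ≈ 0.33972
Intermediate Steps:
E(s) = s*(-817 + s)
E(238)/(-405636) = (238*(-817 + 238))/(-405636) = (238*(-579))*(-1/405636) = -137802*(-1/405636) = 3281/9658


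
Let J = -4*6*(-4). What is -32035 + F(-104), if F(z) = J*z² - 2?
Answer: 1006299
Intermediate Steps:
J = 96 (J = -24*(-4) = 96)
F(z) = -2 + 96*z² (F(z) = 96*z² - 2 = -2 + 96*z²)
-32035 + F(-104) = -32035 + (-2 + 96*(-104)²) = -32035 + (-2 + 96*10816) = -32035 + (-2 + 1038336) = -32035 + 1038334 = 1006299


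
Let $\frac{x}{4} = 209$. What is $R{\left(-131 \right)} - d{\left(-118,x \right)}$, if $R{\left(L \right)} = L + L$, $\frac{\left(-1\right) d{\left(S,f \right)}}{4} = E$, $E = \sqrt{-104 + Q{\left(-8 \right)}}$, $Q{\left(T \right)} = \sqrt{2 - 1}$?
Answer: $-262 + 4 i \sqrt{103} \approx -262.0 + 40.596 i$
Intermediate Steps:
$x = 836$ ($x = 4 \cdot 209 = 836$)
$Q{\left(T \right)} = 1$ ($Q{\left(T \right)} = \sqrt{1} = 1$)
$E = i \sqrt{103}$ ($E = \sqrt{-104 + 1} = \sqrt{-103} = i \sqrt{103} \approx 10.149 i$)
$d{\left(S,f \right)} = - 4 i \sqrt{103}$
$R{\left(L \right)} = 2 L$
$R{\left(-131 \right)} - d{\left(-118,x \right)} = 2 \left(-131\right) - - 4 i \sqrt{103} = -262 + 4 i \sqrt{103}$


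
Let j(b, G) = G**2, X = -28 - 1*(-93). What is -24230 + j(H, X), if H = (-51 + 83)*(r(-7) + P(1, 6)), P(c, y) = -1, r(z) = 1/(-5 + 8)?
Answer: -20005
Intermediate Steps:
r(z) = 1/3
X = 65 (X = -28 + 93 = 65)
H = -64/3 (H = (-51 + 83)*(1/3 - 1) = 32*(-2/3) = -64/3 ≈ -21.333)
-24230 + j(H, X) = -24230 + 65**2 = -24230 + 4225 = -20005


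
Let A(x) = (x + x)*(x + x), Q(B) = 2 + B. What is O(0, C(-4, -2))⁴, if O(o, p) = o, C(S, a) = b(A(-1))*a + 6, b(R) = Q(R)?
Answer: 0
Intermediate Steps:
A(x) = 4*x² (A(x) = (2*x)*(2*x) = 4*x²)
b(R) = 2 + R
C(S, a) = 6 + 6*a (C(S, a) = (2 + 4*(-1)²)*a + 6 = (2 + 4*1)*a + 6 = (2 + 4)*a + 6 = 6*a + 6 = 6 + 6*a)
O(0, C(-4, -2))⁴ = 0⁴ = 0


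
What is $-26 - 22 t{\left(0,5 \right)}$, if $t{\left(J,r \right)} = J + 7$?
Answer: $-180$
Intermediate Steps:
$t{\left(J,r \right)} = 7 + J$
$-26 - 22 t{\left(0,5 \right)} = -26 - 22 \left(7 + 0\right) = -26 - 154 = -180$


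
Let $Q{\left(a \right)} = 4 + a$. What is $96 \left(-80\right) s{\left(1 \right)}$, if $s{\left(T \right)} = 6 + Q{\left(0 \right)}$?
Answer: $-76800$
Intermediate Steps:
$s{\left(T \right)} = 10$ ($s{\left(T \right)} = 6 + \left(4 + 0\right) = 6 + 4 = 10$)
$96 \left(-80\right) s{\left(1 \right)} = 96 \left(-80\right) 10 = \left(-7680\right) 10 = -76800$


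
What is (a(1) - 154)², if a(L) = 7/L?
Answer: 21609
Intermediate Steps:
(a(1) - 154)² = (7/1 - 154)² = (7*1 - 154)² = (7 - 154)² = (-147)² = 21609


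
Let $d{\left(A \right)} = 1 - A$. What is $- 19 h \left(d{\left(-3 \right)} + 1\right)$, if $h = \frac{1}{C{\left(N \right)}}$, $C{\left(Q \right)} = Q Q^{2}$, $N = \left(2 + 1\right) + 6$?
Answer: $- \frac{95}{729} \approx -0.13032$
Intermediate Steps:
$N = 9$ ($N = 3 + 6 = 9$)
$C{\left(Q \right)} = Q^{3}$
$h = \frac{1}{729}$ ($h = \frac{1}{9^{3}} = \frac{1}{729} \approx 0.0013717$)
$- 19 h \left(d{\left(-3 \right)} + 1\right) = \left(-19\right) \frac{1}{729} \left(\left(1 - -3\right) + 1\right) = - \frac{19 \left(\left(1 + 3\right) + 1\right)}{729} = - \frac{19 \left(4 + 1\right)}{729} = \left(- \frac{19}{729}\right) 5 = - \frac{95}{729}$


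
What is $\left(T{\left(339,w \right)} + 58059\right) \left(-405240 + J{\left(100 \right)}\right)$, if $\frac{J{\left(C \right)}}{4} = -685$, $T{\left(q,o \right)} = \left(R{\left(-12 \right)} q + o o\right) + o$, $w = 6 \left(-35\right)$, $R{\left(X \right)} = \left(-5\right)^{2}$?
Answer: $-45050783520$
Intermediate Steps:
$R{\left(X \right)} = 25$
$w = -210$
$T{\left(q,o \right)} = o + o^{2} + 25 q$ ($T{\left(q,o \right)} = \left(25 q + o o\right) + o = \left(25 q + o^{2}\right) + o = \left(o^{2} + 25 q\right) + o = o + o^{2} + 25 q$)
$J{\left(C \right)} = -2740$ ($J{\left(C \right)} = 4 \left(-685\right) = -2740$)
$\left(T{\left(339,w \right)} + 58059\right) \left(-405240 + J{\left(100 \right)}\right) = \left(\left(-210 + \left(-210\right)^{2} + 25 \cdot 339\right) + 58059\right) \left(-405240 - 2740\right) = \left(\left(-210 + 44100 + 8475\right) + 58059\right) \left(-407980\right) = \left(52365 + 58059\right) \left(-407980\right) = 110424 \left(-407980\right) = -45050783520$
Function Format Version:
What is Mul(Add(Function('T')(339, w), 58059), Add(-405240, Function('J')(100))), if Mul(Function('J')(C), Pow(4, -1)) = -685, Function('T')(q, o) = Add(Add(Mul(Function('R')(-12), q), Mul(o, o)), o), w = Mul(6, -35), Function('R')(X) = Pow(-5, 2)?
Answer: -45050783520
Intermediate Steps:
Function('R')(X) = 25
w = -210
Function('T')(q, o) = Add(o, Pow(o, 2), Mul(25, q)) (Function('T')(q, o) = Add(Add(Mul(25, q), Mul(o, o)), o) = Add(Add(Mul(25, q), Pow(o, 2)), o) = Add(Add(Pow(o, 2), Mul(25, q)), o) = Add(o, Pow(o, 2), Mul(25, q)))
Function('J')(C) = -2740 (Function('J')(C) = Mul(4, -685) = -2740)
Mul(Add(Function('T')(339, w), 58059), Add(-405240, Function('J')(100))) = Mul(Add(Add(-210, Pow(-210, 2), Mul(25, 339)), 58059), Add(-405240, -2740)) = Mul(Add(Add(-210, 44100, 8475), 58059), -407980) = Mul(Add(52365, 58059), -407980) = Mul(110424, -407980) = -45050783520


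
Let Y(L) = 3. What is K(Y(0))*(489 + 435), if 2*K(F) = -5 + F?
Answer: -924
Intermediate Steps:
K(F) = -5/2 + F/2 (K(F) = (-5 + F)/2 = -5/2 + F/2)
K(Y(0))*(489 + 435) = (-5/2 + (½)*3)*(489 + 435) = (-5/2 + 3/2)*924 = -1*924 = -924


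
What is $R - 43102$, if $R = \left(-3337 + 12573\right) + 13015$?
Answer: $-20851$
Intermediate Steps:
$R = 22251$ ($R = 9236 + 13015 = 22251$)
$R - 43102 = 22251 - 43102 = -20851$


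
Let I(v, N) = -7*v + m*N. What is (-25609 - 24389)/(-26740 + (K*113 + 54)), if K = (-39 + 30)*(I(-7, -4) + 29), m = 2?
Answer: 24999/48938 ≈ 0.51083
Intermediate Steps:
I(v, N) = -7*v + 2*N
K = -630 (K = (-39 + 30)*((-7*(-7) + 2*(-4)) + 29) = -9*((49 - 8) + 29) = -9*(41 + 29) = -9*70 = -630)
(-25609 - 24389)/(-26740 + (K*113 + 54)) = (-25609 - 24389)/(-26740 + (-630*113 + 54)) = -49998/(-26740 + (-71190 + 54)) = -49998/(-26740 - 71136) = -49998/(-97876) = -49998*(-1/97876) = 24999/48938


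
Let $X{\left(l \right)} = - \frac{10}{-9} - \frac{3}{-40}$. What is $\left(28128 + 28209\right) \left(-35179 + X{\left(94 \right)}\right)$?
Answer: $- \frac{237817500127}{120} \approx -1.9818 \cdot 10^{9}$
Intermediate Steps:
$X{\left(l \right)} = \frac{427}{360}$ ($X{\left(l \right)} = \left(-10\right) \left(- \frac{1}{9}\right) - - \frac{3}{40} = \frac{10}{9} + \frac{3}{40} = \frac{427}{360}$)
$\left(28128 + 28209\right) \left(-35179 + X{\left(94 \right)}\right) = \left(28128 + 28209\right) \left(-35179 + \frac{427}{360}\right) = 56337 \left(- \frac{12664013}{360}\right) = - \frac{237817500127}{120}$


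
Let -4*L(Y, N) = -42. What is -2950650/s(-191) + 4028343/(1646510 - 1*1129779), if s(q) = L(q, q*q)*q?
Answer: 1021847444691/690869347 ≈ 1479.1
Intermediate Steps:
L(Y, N) = 21/2 (L(Y, N) = -¼*(-42) = 21/2)
s(q) = 21*q/2
-2950650/s(-191) + 4028343/(1646510 - 1*1129779) = -2950650/((21/2)*(-191)) + 4028343/(1646510 - 1*1129779) = -2950650/(-4011/2) + 4028343/(1646510 - 1129779) = -2950650*(-2/4011) + 4028343/516731 = 1967100/1337 + 4028343*(1/516731) = 1967100/1337 + 4028343/516731 = 1021847444691/690869347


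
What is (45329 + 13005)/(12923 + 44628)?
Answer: 58334/57551 ≈ 1.0136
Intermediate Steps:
(45329 + 13005)/(12923 + 44628) = 58334/57551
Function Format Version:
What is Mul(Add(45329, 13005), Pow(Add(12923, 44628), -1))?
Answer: Rational(58334, 57551) ≈ 1.0136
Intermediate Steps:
Mul(Add(45329, 13005), Pow(Add(12923, 44628), -1)) = Mul(58334, Pow(57551, -1)) = Mul(58334, Rational(1, 57551)) = Rational(58334, 57551)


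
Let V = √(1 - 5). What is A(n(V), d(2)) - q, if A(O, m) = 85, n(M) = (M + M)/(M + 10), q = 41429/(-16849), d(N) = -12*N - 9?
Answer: 1473594/16849 ≈ 87.459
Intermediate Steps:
V = 2*I (V = √(-4) = 2*I ≈ 2.0*I)
d(N) = -9 - 12*N
q = -41429/16849 (q = 41429*(-1/16849) = -41429/16849 ≈ -2.4588)
n(M) = 2*M/(10 + M) (n(M) = (2*M)/(10 + M) = 2*M/(10 + M))
A(n(V), d(2)) - q = 85 - 1*(-41429/16849) = 85 + 41429/16849 = 1473594/16849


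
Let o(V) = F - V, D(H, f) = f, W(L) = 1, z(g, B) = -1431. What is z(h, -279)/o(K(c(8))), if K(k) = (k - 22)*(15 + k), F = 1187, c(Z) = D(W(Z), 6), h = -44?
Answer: -1431/1523 ≈ -0.93959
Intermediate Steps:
c(Z) = 6
K(k) = (-22 + k)*(15 + k)
o(V) = 1187 - V
z(h, -279)/o(K(c(8))) = -1431/(1187 - (-330 + 6² - 7*6)) = -1431/(1187 - (-330 + 36 - 42)) = -1431/(1187 - 1*(-336)) = -1431/(1187 + 336) = -1431/1523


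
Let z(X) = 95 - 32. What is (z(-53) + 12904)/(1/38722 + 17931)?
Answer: 502108174/694324183 ≈ 0.72316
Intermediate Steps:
z(X) = 63
(z(-53) + 12904)/(1/38722 + 17931) = (63 + 12904)/(1/38722 + 17931) = 12967/(1/38722 + 17931) = 12967/(694324183/38722) = 12967*(38722/694324183) = 502108174/694324183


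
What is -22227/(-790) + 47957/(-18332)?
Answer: 184789667/7241140 ≈ 25.519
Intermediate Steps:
-22227/(-790) + 47957/(-18332) = -22227*(-1/790) + 47957*(-1/18332) = 22227/790 - 47957/18332 = 184789667/7241140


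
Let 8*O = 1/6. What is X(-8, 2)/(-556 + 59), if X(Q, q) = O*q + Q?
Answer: 191/11928 ≈ 0.016013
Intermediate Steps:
O = 1/48 (O = (⅛)/6 = (⅛)*(⅙) = 1/48 ≈ 0.020833)
X(Q, q) = Q + q/48 (X(Q, q) = q/48 + Q = Q + q/48)
X(-8, 2)/(-556 + 59) = (-8 + (1/48)*2)/(-556 + 59) = (-8 + 1/24)/(-497) = -191/24*(-1/497) = 191/11928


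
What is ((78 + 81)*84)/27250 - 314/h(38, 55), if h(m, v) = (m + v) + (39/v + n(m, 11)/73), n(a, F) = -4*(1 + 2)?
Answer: -7334518577/2558652375 ≈ -2.8666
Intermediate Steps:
n(a, F) = -12 (n(a, F) = -4*3 = -12)
h(m, v) = -12/73 + m + v + 39/v (h(m, v) = (m + v) + (39/v - 12/73) = (m + v) + (-12/73 + 39/v) = -12/73 + m + v + 39/v)
((78 + 81)*84)/27250 - 314/h(38, 55) = ((78 + 81)*84)/27250 - 314/(-12/73 + 38 + 55 + 39/55) = (159*84)*(1/27250) - 314/(-12/73 + 38 + 55 + 39*(1/55)) = 13356*(1/27250) - 314/(-12/73 + 38 + 55 + 39/55) = 6678/13625 - 314/375582/4015 = 6678/13625 - 314*4015/375582 = 6678/13625 - 630355/187791 = -7334518577/2558652375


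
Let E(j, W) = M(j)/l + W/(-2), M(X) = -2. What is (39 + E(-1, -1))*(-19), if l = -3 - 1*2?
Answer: -7581/10 ≈ -758.10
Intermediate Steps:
l = -5 (l = -3 - 2 = -5)
E(j, W) = ⅖ - W/2 (E(j, W) = -2/(-5) + W/(-2) = -2*(-⅕) + W*(-½) = ⅖ - W/2)
(39 + E(-1, -1))*(-19) = (39 + (⅖ - ½*(-1)))*(-19) = (39 + (⅖ + ½))*(-19) = (39 + 9/10)*(-19) = (399/10)*(-19) = -7581/10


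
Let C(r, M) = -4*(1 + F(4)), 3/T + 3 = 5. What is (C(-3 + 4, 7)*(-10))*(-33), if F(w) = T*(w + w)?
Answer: -17160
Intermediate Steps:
T = 3/2 (T = 3/(-3 + 5) = 3/2 ≈ 1.5000)
F(w) = 3*w (F(w) = 3*(w + w)/2 = 3*(2*w)/2 = 3*w)
C(r, M) = -52 (C(r, M) = -4*(1 + 3*4) = -4*(1 + 12) = -4*13 = -52)
(C(-3 + 4, 7)*(-10))*(-33) = -52*(-10)*(-33) = 520*(-33) = -17160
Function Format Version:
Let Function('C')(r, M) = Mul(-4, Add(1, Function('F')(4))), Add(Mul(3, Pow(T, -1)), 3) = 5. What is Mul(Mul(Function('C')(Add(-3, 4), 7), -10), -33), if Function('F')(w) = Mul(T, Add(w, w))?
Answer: -17160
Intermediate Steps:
T = Rational(3, 2) (T = Mul(3, Pow(Add(-3, 5), -1)) = Mul(3, Pow(2, -1)) = Mul(3, Rational(1, 2)) = Rational(3, 2) ≈ 1.5000)
Function('F')(w) = Mul(3, w) (Function('F')(w) = Mul(Rational(3, 2), Add(w, w)) = Mul(Rational(3, 2), Mul(2, w)) = Mul(3, w))
Function('C')(r, M) = -52 (Function('C')(r, M) = Mul(-4, Add(1, Mul(3, 4))) = Mul(-4, Add(1, 12)) = Mul(-4, 13) = -52)
Mul(Mul(Function('C')(Add(-3, 4), 7), -10), -33) = Mul(Mul(-52, -10), -33) = Mul(520, -33) = -17160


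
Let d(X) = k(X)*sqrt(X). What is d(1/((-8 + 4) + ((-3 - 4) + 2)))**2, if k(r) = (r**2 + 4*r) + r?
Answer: -1936/59049 ≈ -0.032786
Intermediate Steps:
k(r) = r**2 + 5*r
d(X) = X**(3/2)*(5 + X) (d(X) = (X*(5 + X))*sqrt(X) = X**(3/2)*(5 + X))
d(1/((-8 + 4) + ((-3 - 4) + 2)))**2 = ((1/((-8 + 4) + ((-3 - 4) + 2)))**(3/2)*(5 + 1/((-8 + 4) + ((-3 - 4) + 2))))**2 = ((1/(-4 + (-7 + 2)))**(3/2)*(5 + 1/(-4 + (-7 + 2))))**2 = ((1/(-4 - 5))**(3/2)*(5 + 1/(-4 - 5)))**2 = ((1/(-9))**(3/2)*(5 + 1/(-9)))**2 = ((-1/9)**(3/2)*(5 - 1/9))**2 = (-I/27*(44/9))**2 = (-44*I/243)**2 = -1936/59049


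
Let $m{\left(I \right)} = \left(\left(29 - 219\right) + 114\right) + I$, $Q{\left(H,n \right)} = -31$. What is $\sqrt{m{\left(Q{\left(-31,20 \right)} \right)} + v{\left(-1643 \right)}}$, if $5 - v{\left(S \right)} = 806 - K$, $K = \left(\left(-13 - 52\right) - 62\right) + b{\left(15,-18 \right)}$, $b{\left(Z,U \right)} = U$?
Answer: $9 i \sqrt{13} \approx 32.45 i$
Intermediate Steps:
$K = -145$ ($K = \left(\left(-13 - 52\right) - 62\right) - 18 = \left(-65 - 62\right) - 18 = -127 - 18 = -145$)
$v{\left(S \right)} = -946$ ($v{\left(S \right)} = 5 - \left(806 - -145\right) = 5 - \left(806 + 145\right) = 5 - 951 = -946$)
$m{\left(I \right)} = -76 + I$ ($m{\left(I \right)} = \left(-190 + 114\right) + I = -76 + I$)
$\sqrt{m{\left(Q{\left(-31,20 \right)} \right)} + v{\left(-1643 \right)}} = \sqrt{\left(-76 - 31\right) - 946} = \sqrt{-107 - 946} = \sqrt{-1053} = 9 i \sqrt{13}$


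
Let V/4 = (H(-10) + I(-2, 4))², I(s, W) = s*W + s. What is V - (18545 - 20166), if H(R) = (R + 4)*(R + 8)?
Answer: 1637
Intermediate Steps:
H(R) = (4 + R)*(8 + R)
I(s, W) = s + W*s (I(s, W) = W*s + s = s + W*s)
V = 16 (V = 4*((32 + (-10)² + 12*(-10)) - 2*(1 + 4))² = 4*((32 + 100 - 120) - 2*5)² = 4*(12 - 10)² = 4*2² = 4*4 = 16)
V - (18545 - 20166) = 16 - (18545 - 20166) = 16 - 1*(-1621) = 16 + 1621 = 1637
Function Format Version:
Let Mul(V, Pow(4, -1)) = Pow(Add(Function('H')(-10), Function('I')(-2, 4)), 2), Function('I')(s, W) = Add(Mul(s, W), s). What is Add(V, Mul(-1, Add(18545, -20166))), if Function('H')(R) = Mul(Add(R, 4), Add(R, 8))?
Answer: 1637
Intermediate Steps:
Function('H')(R) = Mul(Add(4, R), Add(8, R))
Function('I')(s, W) = Add(s, Mul(W, s)) (Function('I')(s, W) = Add(Mul(W, s), s) = Add(s, Mul(W, s)))
V = 16 (V = Mul(4, Pow(Add(Add(32, Pow(-10, 2), Mul(12, -10)), Mul(-2, Add(1, 4))), 2)) = Mul(4, Pow(Add(Add(32, 100, -120), Mul(-2, 5)), 2)) = Mul(4, Pow(Add(12, -10), 2)) = Mul(4, Pow(2, 2)) = Mul(4, 4) = 16)
Add(V, Mul(-1, Add(18545, -20166))) = Add(16, Mul(-1, Add(18545, -20166))) = Add(16, Mul(-1, -1621)) = Add(16, 1621) = 1637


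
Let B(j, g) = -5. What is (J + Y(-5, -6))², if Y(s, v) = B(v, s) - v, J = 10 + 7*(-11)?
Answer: 4356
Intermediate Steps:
J = -67 (J = 10 - 77 = -67)
Y(s, v) = -5 - v
(J + Y(-5, -6))² = (-67 + (-5 - 1*(-6)))² = (-67 + (-5 + 6))² = (-67 + 1)² = (-66)² = 4356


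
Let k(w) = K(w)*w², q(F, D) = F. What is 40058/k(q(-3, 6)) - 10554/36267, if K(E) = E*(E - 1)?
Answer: 241940609/652806 ≈ 370.62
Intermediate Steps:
K(E) = E*(-1 + E)
k(w) = w³*(-1 + w) (k(w) = (w*(-1 + w))*w² = w³*(-1 + w))
40058/k(q(-3, 6)) - 10554/36267 = 40058/(((-3)³*(-1 - 3))) - 10554/36267 = 40058/((-27*(-4))) - 10554*1/36267 = 40058/108 - 3518/12089 = 40058*(1/108) - 3518/12089 = 20029/54 - 3518/12089 = 241940609/652806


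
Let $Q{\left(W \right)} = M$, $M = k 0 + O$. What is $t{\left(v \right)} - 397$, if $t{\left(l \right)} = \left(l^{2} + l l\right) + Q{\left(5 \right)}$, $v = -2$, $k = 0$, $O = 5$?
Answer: $-384$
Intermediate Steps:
$M = 5$ ($M = 0 \cdot 0 + 5 = 0 + 5 = 5$)
$Q{\left(W \right)} = 5$
$t{\left(l \right)} = 5 + 2 l^{2}$ ($t{\left(l \right)} = \left(l^{2} + l l\right) + 5 = \left(l^{2} + l^{2}\right) + 5 = 2 l^{2} + 5 = 5 + 2 l^{2}$)
$t{\left(v \right)} - 397 = \left(5 + 2 \left(-2\right)^{2}\right) - 397 = \left(5 + 2 \cdot 4\right) - 397 = \left(5 + 8\right) - 397 = 13 - 397 = -384$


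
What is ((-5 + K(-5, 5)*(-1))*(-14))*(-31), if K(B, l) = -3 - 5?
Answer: 1302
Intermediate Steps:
K(B, l) = -8
((-5 + K(-5, 5)*(-1))*(-14))*(-31) = ((-5 - 8*(-1))*(-14))*(-31) = ((-5 + 8)*(-14))*(-31) = (3*(-14))*(-31) = -42*(-31) = 1302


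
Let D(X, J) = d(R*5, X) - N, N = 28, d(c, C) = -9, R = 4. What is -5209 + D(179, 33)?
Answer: -5246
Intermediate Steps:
D(X, J) = -37 (D(X, J) = -9 - 1*28 = -9 - 28 = -37)
-5209 + D(179, 33) = -5209 - 37 = -5246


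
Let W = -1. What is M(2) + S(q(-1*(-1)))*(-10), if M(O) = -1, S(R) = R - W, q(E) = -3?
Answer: 19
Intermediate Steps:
S(R) = 1 + R (S(R) = R - 1*(-1) = R + 1 = 1 + R)
M(2) + S(q(-1*(-1)))*(-10) = -1 + (1 - 3)*(-10) = -1 - 2*(-10) = -1 + 20 = 19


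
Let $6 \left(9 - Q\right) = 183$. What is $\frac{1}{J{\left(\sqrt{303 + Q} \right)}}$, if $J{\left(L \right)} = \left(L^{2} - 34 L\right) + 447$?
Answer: $\frac{2914}{821193} + \frac{68 \sqrt{1126}}{821193} \approx 0.0063271$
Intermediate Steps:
$Q = - \frac{43}{2}$ ($Q = 9 - \frac{61}{2} = - \frac{43}{2} \approx -21.5$)
$J{\left(L \right)} = 447 + L^{2} - 34 L$
$\frac{1}{J{\left(\sqrt{303 + Q} \right)}} = \frac{1}{447 + \left(\sqrt{303 - \frac{43}{2}}\right)^{2} - 34 \sqrt{303 - \frac{43}{2}}} = \frac{1}{447 + \left(\sqrt{\frac{563}{2}}\right)^{2} - 34 \sqrt{\frac{563}{2}}} = \frac{1}{447 + \left(\frac{\sqrt{1126}}{2}\right)^{2} - 34 \frac{\sqrt{1126}}{2}} = \frac{1}{447 + \frac{563}{2} - 17 \sqrt{1126}} = \frac{1}{\frac{1457}{2} - 17 \sqrt{1126}}$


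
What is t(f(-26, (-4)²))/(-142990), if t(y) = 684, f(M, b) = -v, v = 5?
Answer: -342/71495 ≈ -0.0047835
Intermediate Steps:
f(M, b) = -5 (f(M, b) = -1*5 = -5)
t(f(-26, (-4)²))/(-142990) = 684/(-142990) = 684*(-1/142990) = -342/71495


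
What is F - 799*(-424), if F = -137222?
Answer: 201554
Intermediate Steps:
F - 799*(-424) = -137222 - 799*(-424) = -137222 - 1*(-338776) = -137222 + 338776 = 201554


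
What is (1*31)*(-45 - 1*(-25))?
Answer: -620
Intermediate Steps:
(1*31)*(-45 - 1*(-25)) = 31*(-45 + 25) = 31*(-20) = -620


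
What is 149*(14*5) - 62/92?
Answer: 479749/46 ≈ 10429.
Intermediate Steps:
149*(14*5) - 62/92 = 149*70 - 62*1/92 = 10430 - 31/46 = 479749/46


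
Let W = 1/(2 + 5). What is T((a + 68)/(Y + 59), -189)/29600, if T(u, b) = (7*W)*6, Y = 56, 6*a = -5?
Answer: 3/14800 ≈ 0.00020270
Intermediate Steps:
a = -⅚ (a = (⅙)*(-5) = -⅚ ≈ -0.83333)
W = ⅐ (W = 1/7 = ⅐ ≈ 0.14286)
T(u, b) = 6 (T(u, b) = (7*(⅐))*6 = 1*6 = 6)
T((a + 68)/(Y + 59), -189)/29600 = 6/29600 = 6*(1/29600) = 3/14800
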